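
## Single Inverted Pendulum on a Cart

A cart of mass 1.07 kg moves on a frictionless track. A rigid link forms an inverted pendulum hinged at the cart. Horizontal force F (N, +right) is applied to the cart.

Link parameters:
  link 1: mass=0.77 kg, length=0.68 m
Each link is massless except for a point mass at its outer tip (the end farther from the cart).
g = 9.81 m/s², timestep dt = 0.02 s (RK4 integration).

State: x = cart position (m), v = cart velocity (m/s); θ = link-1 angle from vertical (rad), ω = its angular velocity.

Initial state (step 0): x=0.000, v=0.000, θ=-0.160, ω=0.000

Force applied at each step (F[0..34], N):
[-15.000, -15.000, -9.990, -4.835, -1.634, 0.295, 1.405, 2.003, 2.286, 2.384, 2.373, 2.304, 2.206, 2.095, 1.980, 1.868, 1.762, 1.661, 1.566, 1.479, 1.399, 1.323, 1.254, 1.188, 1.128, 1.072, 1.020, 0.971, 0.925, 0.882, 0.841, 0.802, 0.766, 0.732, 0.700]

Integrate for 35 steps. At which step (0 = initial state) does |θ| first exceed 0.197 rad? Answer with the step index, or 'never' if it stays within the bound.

Answer: never

Derivation:
apply F[0]=-15.000 → step 1: x=-0.003, v=-0.254, θ=-0.157, ω=0.323
apply F[1]=-15.000 → step 2: x=-0.010, v=-0.509, θ=-0.147, ω=0.650
apply F[2]=-9.990 → step 3: x=-0.022, v=-0.675, θ=-0.132, ω=0.851
apply F[3]=-4.835 → step 4: x=-0.036, v=-0.748, θ=-0.114, ω=0.923
apply F[4]=-1.634 → step 5: x=-0.051, v=-0.765, θ=-0.096, ω=0.917
apply F[5]=+0.295 → step 6: x=-0.066, v=-0.748, θ=-0.078, ω=0.867
apply F[6]=+1.405 → step 7: x=-0.081, v=-0.712, θ=-0.062, ω=0.794
apply F[7]=+2.003 → step 8: x=-0.095, v=-0.668, θ=-0.046, ω=0.713
apply F[8]=+2.286 → step 9: x=-0.108, v=-0.619, θ=-0.033, ω=0.631
apply F[9]=+2.384 → step 10: x=-0.120, v=-0.571, θ=-0.021, ω=0.553
apply F[10]=+2.373 → step 11: x=-0.131, v=-0.525, θ=-0.011, ω=0.480
apply F[11]=+2.304 → step 12: x=-0.141, v=-0.481, θ=-0.002, ω=0.413
apply F[12]=+2.206 → step 13: x=-0.150, v=-0.440, θ=0.006, ω=0.353
apply F[13]=+2.095 → step 14: x=-0.158, v=-0.402, θ=0.012, ω=0.300
apply F[14]=+1.980 → step 15: x=-0.166, v=-0.367, θ=0.018, ω=0.253
apply F[15]=+1.868 → step 16: x=-0.173, v=-0.335, θ=0.022, ω=0.212
apply F[16]=+1.762 → step 17: x=-0.179, v=-0.305, θ=0.026, ω=0.176
apply F[17]=+1.661 → step 18: x=-0.185, v=-0.278, θ=0.029, ω=0.144
apply F[18]=+1.566 → step 19: x=-0.191, v=-0.253, θ=0.032, ω=0.116
apply F[19]=+1.479 → step 20: x=-0.195, v=-0.230, θ=0.034, ω=0.092
apply F[20]=+1.399 → step 21: x=-0.200, v=-0.209, θ=0.036, ω=0.071
apply F[21]=+1.323 → step 22: x=-0.204, v=-0.190, θ=0.037, ω=0.053
apply F[22]=+1.254 → step 23: x=-0.207, v=-0.172, θ=0.038, ω=0.037
apply F[23]=+1.188 → step 24: x=-0.211, v=-0.155, θ=0.039, ω=0.023
apply F[24]=+1.128 → step 25: x=-0.214, v=-0.139, θ=0.039, ω=0.011
apply F[25]=+1.072 → step 26: x=-0.216, v=-0.125, θ=0.039, ω=0.001
apply F[26]=+1.020 → step 27: x=-0.219, v=-0.111, θ=0.039, ω=-0.007
apply F[27]=+0.971 → step 28: x=-0.221, v=-0.098, θ=0.039, ω=-0.015
apply F[28]=+0.925 → step 29: x=-0.222, v=-0.087, θ=0.038, ω=-0.021
apply F[29]=+0.882 → step 30: x=-0.224, v=-0.075, θ=0.038, ω=-0.026
apply F[30]=+0.841 → step 31: x=-0.226, v=-0.065, θ=0.037, ω=-0.031
apply F[31]=+0.802 → step 32: x=-0.227, v=-0.055, θ=0.037, ω=-0.034
apply F[32]=+0.766 → step 33: x=-0.228, v=-0.046, θ=0.036, ω=-0.038
apply F[33]=+0.732 → step 34: x=-0.229, v=-0.037, θ=0.035, ω=-0.040
apply F[34]=+0.700 → step 35: x=-0.229, v=-0.029, θ=0.034, ω=-0.042
max |θ| = 0.160 ≤ 0.197 over all 36 states.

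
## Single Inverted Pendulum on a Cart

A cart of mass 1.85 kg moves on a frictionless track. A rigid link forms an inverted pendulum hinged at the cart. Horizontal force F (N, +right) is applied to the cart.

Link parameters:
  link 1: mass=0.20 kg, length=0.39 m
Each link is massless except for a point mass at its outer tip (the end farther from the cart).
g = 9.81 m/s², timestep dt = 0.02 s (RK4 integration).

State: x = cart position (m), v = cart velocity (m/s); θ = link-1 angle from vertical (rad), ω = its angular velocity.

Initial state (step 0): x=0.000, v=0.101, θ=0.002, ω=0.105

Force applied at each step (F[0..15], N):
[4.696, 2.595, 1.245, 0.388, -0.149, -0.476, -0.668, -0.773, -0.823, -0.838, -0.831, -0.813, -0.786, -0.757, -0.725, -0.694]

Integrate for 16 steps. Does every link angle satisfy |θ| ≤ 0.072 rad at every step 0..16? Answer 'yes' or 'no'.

apply F[0]=+4.696 → step 1: x=0.003, v=0.152, θ=0.003, ω=-0.024
apply F[1]=+2.595 → step 2: x=0.006, v=0.180, θ=0.002, ω=-0.094
apply F[2]=+1.245 → step 3: x=0.010, v=0.193, θ=-0.001, ω=-0.129
apply F[3]=+0.388 → step 4: x=0.013, v=0.197, θ=-0.003, ω=-0.140
apply F[4]=-0.149 → step 5: x=0.017, v=0.196, θ=-0.006, ω=-0.139
apply F[5]=-0.476 → step 6: x=0.021, v=0.191, θ=-0.009, ω=-0.130
apply F[6]=-0.668 → step 7: x=0.025, v=0.184, θ=-0.011, ω=-0.117
apply F[7]=-0.773 → step 8: x=0.029, v=0.176, θ=-0.013, ω=-0.102
apply F[8]=-0.823 → step 9: x=0.032, v=0.167, θ=-0.015, ω=-0.087
apply F[9]=-0.838 → step 10: x=0.035, v=0.158, θ=-0.017, ω=-0.073
apply F[10]=-0.831 → step 11: x=0.038, v=0.150, θ=-0.018, ω=-0.060
apply F[11]=-0.813 → step 12: x=0.041, v=0.141, θ=-0.019, ω=-0.048
apply F[12]=-0.786 → step 13: x=0.044, v=0.133, θ=-0.020, ω=-0.037
apply F[13]=-0.757 → step 14: x=0.047, v=0.126, θ=-0.021, ω=-0.028
apply F[14]=-0.725 → step 15: x=0.049, v=0.118, θ=-0.021, ω=-0.019
apply F[15]=-0.694 → step 16: x=0.051, v=0.111, θ=-0.022, ω=-0.012
Max |angle| over trajectory = 0.022 rad; bound = 0.072 → within bound.

Answer: yes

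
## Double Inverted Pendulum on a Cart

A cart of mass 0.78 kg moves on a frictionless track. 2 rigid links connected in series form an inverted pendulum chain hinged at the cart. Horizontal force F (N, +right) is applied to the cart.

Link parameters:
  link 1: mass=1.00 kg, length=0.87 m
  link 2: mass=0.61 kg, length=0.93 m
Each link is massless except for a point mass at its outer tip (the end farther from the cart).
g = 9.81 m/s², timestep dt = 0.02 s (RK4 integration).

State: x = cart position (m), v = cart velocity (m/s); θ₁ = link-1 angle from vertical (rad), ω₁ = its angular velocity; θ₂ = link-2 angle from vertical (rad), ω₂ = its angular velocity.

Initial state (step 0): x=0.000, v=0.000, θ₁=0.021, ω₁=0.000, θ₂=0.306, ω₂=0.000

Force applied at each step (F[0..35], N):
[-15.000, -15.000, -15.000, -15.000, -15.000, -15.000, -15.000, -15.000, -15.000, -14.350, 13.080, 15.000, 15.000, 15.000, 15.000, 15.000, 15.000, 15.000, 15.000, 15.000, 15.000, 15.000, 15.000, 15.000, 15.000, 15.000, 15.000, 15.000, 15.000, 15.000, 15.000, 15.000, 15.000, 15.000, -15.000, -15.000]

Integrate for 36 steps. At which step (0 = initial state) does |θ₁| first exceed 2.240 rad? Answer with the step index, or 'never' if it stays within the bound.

apply F[0]=-15.000 → step 1: x=-0.004, v=-0.393, θ₁=0.025, ω₁=0.423, θ₂=0.307, ω₂=0.086
apply F[1]=-15.000 → step 2: x=-0.016, v=-0.788, θ₁=0.038, ω₁=0.853, θ₂=0.309, ω₂=0.166
apply F[2]=-15.000 → step 3: x=-0.035, v=-1.188, θ₁=0.059, ω₁=1.296, θ₂=0.313, ω₂=0.234
apply F[3]=-15.000 → step 4: x=-0.063, v=-1.590, θ₁=0.090, ω₁=1.755, θ₂=0.319, ω₂=0.284
apply F[4]=-15.000 → step 5: x=-0.099, v=-1.992, θ₁=0.130, ω₁=2.227, θ₂=0.325, ω₂=0.313
apply F[5]=-15.000 → step 6: x=-0.143, v=-2.385, θ₁=0.179, ω₁=2.704, θ₂=0.331, ω₂=0.321
apply F[6]=-15.000 → step 7: x=-0.194, v=-2.754, θ₁=0.238, ω₁=3.169, θ₂=0.337, ω₂=0.314
apply F[7]=-15.000 → step 8: x=-0.253, v=-3.083, θ₁=0.306, ω₁=3.599, θ₂=0.344, ω₂=0.303
apply F[8]=-15.000 → step 9: x=-0.317, v=-3.358, θ₁=0.381, ω₁=3.972, θ₂=0.350, ω₂=0.302
apply F[9]=-14.350 → step 10: x=-0.387, v=-3.557, θ₁=0.464, ω₁=4.264, θ₂=0.356, ω₂=0.327
apply F[10]=+13.080 → step 11: x=-0.455, v=-3.244, θ₁=0.547, ω₁=4.060, θ₂=0.362, ω₂=0.321
apply F[11]=+15.000 → step 12: x=-0.516, v=-2.929, θ₁=0.626, ω₁=3.892, θ₂=0.369, ω₂=0.298
apply F[12]=+15.000 → step 13: x=-0.572, v=-2.638, θ₁=0.703, ω₁=3.782, θ₂=0.374, ω₂=0.261
apply F[13]=+15.000 → step 14: x=-0.622, v=-2.363, θ₁=0.778, ω₁=3.720, θ₂=0.379, ω₂=0.212
apply F[14]=+15.000 → step 15: x=-0.666, v=-2.098, θ₁=0.852, ω₁=3.696, θ₂=0.383, ω₂=0.154
apply F[15]=+15.000 → step 16: x=-0.706, v=-1.837, θ₁=0.926, ω₁=3.705, θ₂=0.385, ω₂=0.089
apply F[16]=+15.000 → step 17: x=-0.740, v=-1.576, θ₁=1.000, ω₁=3.742, θ₂=0.386, ω₂=0.021
apply F[17]=+15.000 → step 18: x=-0.769, v=-1.309, θ₁=1.076, ω₁=3.803, θ₂=0.386, ω₂=-0.049
apply F[18]=+15.000 → step 19: x=-0.792, v=-1.035, θ₁=1.153, ω₁=3.887, θ₂=0.384, ω₂=-0.118
apply F[19]=+15.000 → step 20: x=-0.810, v=-0.749, θ₁=1.232, ω₁=3.993, θ₂=0.381, ω₂=-0.182
apply F[20]=+15.000 → step 21: x=-0.822, v=-0.449, θ₁=1.313, ω₁=4.122, θ₂=0.377, ω₂=-0.240
apply F[21]=+15.000 → step 22: x=-0.828, v=-0.130, θ₁=1.397, ω₁=4.273, θ₂=0.372, ω₂=-0.287
apply F[22]=+15.000 → step 23: x=-0.827, v=0.210, θ₁=1.484, ω₁=4.452, θ₂=0.366, ω₂=-0.320
apply F[23]=+15.000 → step 24: x=-0.819, v=0.577, θ₁=1.575, ω₁=4.661, θ₂=0.359, ω₂=-0.333
apply F[24]=+15.000 → step 25: x=-0.804, v=0.975, θ₁=1.670, ω₁=4.908, θ₂=0.352, ω₂=-0.322
apply F[25]=+15.000 → step 26: x=-0.780, v=1.412, θ₁=1.771, ω₁=5.202, θ₂=0.346, ω₂=-0.278
apply F[26]=+15.000 → step 27: x=-0.747, v=1.899, θ₁=1.879, ω₁=5.558, θ₂=0.341, ω₂=-0.191
apply F[27]=+15.000 → step 28: x=-0.704, v=2.447, θ₁=1.994, ω₁=5.996, θ₂=0.339, ω₂=-0.043
apply F[28]=+15.000 → step 29: x=-0.649, v=3.079, θ₁=2.120, ω₁=6.548, θ₂=0.340, ω₂=0.189
apply F[29]=+15.000 → step 30: x=-0.580, v=3.822, θ₁=2.257, ω₁=7.266, θ₂=0.347, ω₂=0.545
apply F[30]=+15.000 → step 31: x=-0.495, v=4.721, θ₁=2.412, ω₁=8.228, θ₂=0.363, ω₂=1.095
apply F[31]=+15.000 → step 32: x=-0.390, v=5.830, θ₁=2.589, ω₁=9.554, θ₂=0.393, ω₂=1.965
apply F[32]=+15.000 → step 33: x=-0.260, v=7.164, θ₁=2.797, ω₁=11.361, θ₂=0.446, ω₂=3.381
apply F[33]=+15.000 → step 34: x=-0.103, v=8.406, θ₁=3.045, ω₁=13.372, θ₂=0.534, ω₂=5.586
apply F[34]=-15.000 → step 35: x=0.061, v=7.827, θ₁=3.315, ω₁=13.315, θ₂=0.671, ω₂=7.963
apply F[35]=-15.000 → step 36: x=0.203, v=6.362, θ₁=3.568, ω₁=11.884, θ₂=0.846, ω₂=9.361
|θ₁| = 2.257 > 2.240 first at step 30.

Answer: 30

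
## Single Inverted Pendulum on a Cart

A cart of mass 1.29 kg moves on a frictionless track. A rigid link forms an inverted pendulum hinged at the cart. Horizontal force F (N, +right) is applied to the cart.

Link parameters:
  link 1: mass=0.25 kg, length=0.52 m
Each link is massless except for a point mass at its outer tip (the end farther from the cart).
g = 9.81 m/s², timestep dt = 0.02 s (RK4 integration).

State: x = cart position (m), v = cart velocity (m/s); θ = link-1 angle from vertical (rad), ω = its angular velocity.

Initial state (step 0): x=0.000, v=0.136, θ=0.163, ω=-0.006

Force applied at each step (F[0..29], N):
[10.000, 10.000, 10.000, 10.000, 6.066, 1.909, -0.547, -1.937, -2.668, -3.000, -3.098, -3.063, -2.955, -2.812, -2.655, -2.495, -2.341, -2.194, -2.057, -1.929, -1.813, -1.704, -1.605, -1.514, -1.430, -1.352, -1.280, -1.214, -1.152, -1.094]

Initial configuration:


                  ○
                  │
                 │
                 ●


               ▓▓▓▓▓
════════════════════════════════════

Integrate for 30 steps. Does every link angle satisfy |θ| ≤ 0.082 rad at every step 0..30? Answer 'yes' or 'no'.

apply F[0]=+10.000 → step 1: x=0.004, v=0.284, θ=0.161, ω=-0.226
apply F[1]=+10.000 → step 2: x=0.011, v=0.433, θ=0.154, ω=-0.449
apply F[2]=+10.000 → step 3: x=0.022, v=0.582, θ=0.143, ω=-0.676
apply F[3]=+10.000 → step 4: x=0.035, v=0.731, θ=0.127, ω=-0.911
apply F[4]=+6.066 → step 5: x=0.050, v=0.821, θ=0.107, ω=-1.038
apply F[5]=+1.909 → step 6: x=0.067, v=0.847, θ=0.086, ω=-1.051
apply F[6]=-0.547 → step 7: x=0.084, v=0.836, θ=0.066, ω=-1.001
apply F[7]=-1.937 → step 8: x=0.100, v=0.804, θ=0.047, ω=-0.918
apply F[8]=-2.668 → step 9: x=0.116, v=0.761, θ=0.029, ω=-0.822
apply F[9]=-3.000 → step 10: x=0.130, v=0.714, θ=0.014, ω=-0.723
apply F[10]=-3.098 → step 11: x=0.144, v=0.665, θ=0.000, ω=-0.627
apply F[11]=-3.063 → step 12: x=0.157, v=0.618, θ=-0.011, ω=-0.538
apply F[12]=-2.955 → step 13: x=0.169, v=0.573, θ=-0.021, ω=-0.458
apply F[13]=-2.812 → step 14: x=0.180, v=0.530, θ=-0.030, ω=-0.385
apply F[14]=-2.655 → step 15: x=0.190, v=0.490, θ=-0.037, ω=-0.321
apply F[15]=-2.495 → step 16: x=0.200, v=0.453, θ=-0.042, ω=-0.265
apply F[16]=-2.341 → step 17: x=0.208, v=0.419, θ=-0.047, ω=-0.215
apply F[17]=-2.194 → step 18: x=0.216, v=0.386, θ=-0.051, ω=-0.172
apply F[18]=-2.057 → step 19: x=0.224, v=0.357, θ=-0.054, ω=-0.134
apply F[19]=-1.929 → step 20: x=0.231, v=0.329, θ=-0.057, ω=-0.102
apply F[20]=-1.813 → step 21: x=0.237, v=0.303, θ=-0.058, ω=-0.074
apply F[21]=-1.704 → step 22: x=0.243, v=0.279, θ=-0.060, ω=-0.050
apply F[22]=-1.605 → step 23: x=0.248, v=0.256, θ=-0.060, ω=-0.029
apply F[23]=-1.514 → step 24: x=0.253, v=0.235, θ=-0.061, ω=-0.011
apply F[24]=-1.430 → step 25: x=0.258, v=0.215, θ=-0.061, ω=0.004
apply F[25]=-1.352 → step 26: x=0.262, v=0.196, θ=-0.061, ω=0.017
apply F[26]=-1.280 → step 27: x=0.265, v=0.179, θ=-0.060, ω=0.028
apply F[27]=-1.214 → step 28: x=0.269, v=0.162, θ=-0.059, ω=0.037
apply F[28]=-1.152 → step 29: x=0.272, v=0.147, θ=-0.059, ω=0.045
apply F[29]=-1.094 → step 30: x=0.275, v=0.132, θ=-0.058, ω=0.051
Max |angle| over trajectory = 0.163 rad; bound = 0.082 → exceeded.

Answer: no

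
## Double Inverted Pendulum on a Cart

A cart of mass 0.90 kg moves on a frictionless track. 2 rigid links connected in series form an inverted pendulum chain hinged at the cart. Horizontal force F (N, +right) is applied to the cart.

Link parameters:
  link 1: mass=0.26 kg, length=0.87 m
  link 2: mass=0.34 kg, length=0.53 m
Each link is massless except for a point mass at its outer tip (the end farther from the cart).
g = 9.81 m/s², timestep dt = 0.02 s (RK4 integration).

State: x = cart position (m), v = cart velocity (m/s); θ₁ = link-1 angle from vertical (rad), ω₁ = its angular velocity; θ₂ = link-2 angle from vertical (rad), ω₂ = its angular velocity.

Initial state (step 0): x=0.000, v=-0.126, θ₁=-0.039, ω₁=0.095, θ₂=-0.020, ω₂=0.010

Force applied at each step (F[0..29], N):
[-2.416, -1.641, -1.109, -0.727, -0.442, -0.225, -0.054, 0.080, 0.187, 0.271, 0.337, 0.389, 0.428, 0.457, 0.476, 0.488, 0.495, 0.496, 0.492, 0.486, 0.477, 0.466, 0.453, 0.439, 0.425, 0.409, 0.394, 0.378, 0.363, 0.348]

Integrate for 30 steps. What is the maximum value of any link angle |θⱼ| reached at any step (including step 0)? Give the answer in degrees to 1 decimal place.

apply F[0]=-2.416 → step 1: x=-0.003, v=-0.175, θ₁=-0.037, ω₁=0.137, θ₂=-0.020, ω₂=0.026
apply F[1]=-1.641 → step 2: x=-0.007, v=-0.207, θ₁=-0.034, ω₁=0.161, θ₂=-0.019, ω₂=0.039
apply F[2]=-1.109 → step 3: x=-0.011, v=-0.227, θ₁=-0.030, ω₁=0.173, θ₂=-0.018, ω₂=0.051
apply F[3]=-0.727 → step 4: x=-0.016, v=-0.239, θ₁=-0.027, ω₁=0.178, θ₂=-0.017, ω₂=0.060
apply F[4]=-0.442 → step 5: x=-0.021, v=-0.246, θ₁=-0.023, ω₁=0.177, θ₂=-0.016, ω₂=0.068
apply F[5]=-0.225 → step 6: x=-0.026, v=-0.248, θ₁=-0.020, ω₁=0.173, θ₂=-0.014, ω₂=0.073
apply F[6]=-0.054 → step 7: x=-0.031, v=-0.247, θ₁=-0.016, ω₁=0.166, θ₂=-0.013, ω₂=0.077
apply F[7]=+0.080 → step 8: x=-0.035, v=-0.243, θ₁=-0.013, ω₁=0.158, θ₂=-0.011, ω₂=0.079
apply F[8]=+0.187 → step 9: x=-0.040, v=-0.238, θ₁=-0.010, ω₁=0.148, θ₂=-0.010, ω₂=0.080
apply F[9]=+0.271 → step 10: x=-0.045, v=-0.230, θ₁=-0.007, ω₁=0.138, θ₂=-0.008, ω₂=0.080
apply F[10]=+0.337 → step 11: x=-0.049, v=-0.222, θ₁=-0.005, ω₁=0.128, θ₂=-0.006, ω₂=0.079
apply F[11]=+0.389 → step 12: x=-0.054, v=-0.213, θ₁=-0.002, ω₁=0.117, θ₂=-0.005, ω₂=0.077
apply F[12]=+0.428 → step 13: x=-0.058, v=-0.203, θ₁=0.000, ω₁=0.107, θ₂=-0.003, ω₂=0.075
apply F[13]=+0.457 → step 14: x=-0.062, v=-0.193, θ₁=0.002, ω₁=0.096, θ₂=-0.002, ω₂=0.072
apply F[14]=+0.476 → step 15: x=-0.066, v=-0.183, θ₁=0.004, ω₁=0.087, θ₂=-0.000, ω₂=0.068
apply F[15]=+0.488 → step 16: x=-0.069, v=-0.173, θ₁=0.006, ω₁=0.077, θ₂=0.001, ω₂=0.064
apply F[16]=+0.495 → step 17: x=-0.073, v=-0.163, θ₁=0.007, ω₁=0.068, θ₂=0.002, ω₂=0.060
apply F[17]=+0.496 → step 18: x=-0.076, v=-0.153, θ₁=0.008, ω₁=0.060, θ₂=0.003, ω₂=0.056
apply F[18]=+0.492 → step 19: x=-0.079, v=-0.143, θ₁=0.009, ω₁=0.052, θ₂=0.004, ω₂=0.052
apply F[19]=+0.486 → step 20: x=-0.082, v=-0.134, θ₁=0.010, ω₁=0.045, θ₂=0.005, ω₂=0.048
apply F[20]=+0.477 → step 21: x=-0.084, v=-0.124, θ₁=0.011, ω₁=0.038, θ₂=0.006, ω₂=0.043
apply F[21]=+0.466 → step 22: x=-0.087, v=-0.116, θ₁=0.012, ω₁=0.032, θ₂=0.007, ω₂=0.039
apply F[22]=+0.453 → step 23: x=-0.089, v=-0.107, θ₁=0.012, ω₁=0.027, θ₂=0.008, ω₂=0.035
apply F[23]=+0.439 → step 24: x=-0.091, v=-0.099, θ₁=0.013, ω₁=0.021, θ₂=0.008, ω₂=0.031
apply F[24]=+0.425 → step 25: x=-0.093, v=-0.091, θ₁=0.013, ω₁=0.017, θ₂=0.009, ω₂=0.027
apply F[25]=+0.409 → step 26: x=-0.094, v=-0.084, θ₁=0.014, ω₁=0.013, θ₂=0.010, ω₂=0.024
apply F[26]=+0.394 → step 27: x=-0.096, v=-0.077, θ₁=0.014, ω₁=0.009, θ₂=0.010, ω₂=0.021
apply F[27]=+0.378 → step 28: x=-0.098, v=-0.070, θ₁=0.014, ω₁=0.006, θ₂=0.010, ω₂=0.017
apply F[28]=+0.363 → step 29: x=-0.099, v=-0.064, θ₁=0.014, ω₁=0.003, θ₂=0.011, ω₂=0.014
apply F[29]=+0.348 → step 30: x=-0.100, v=-0.058, θ₁=0.014, ω₁=0.000, θ₂=0.011, ω₂=0.012
Max |angle| over trajectory = 0.039 rad = 2.2°.

Answer: 2.2°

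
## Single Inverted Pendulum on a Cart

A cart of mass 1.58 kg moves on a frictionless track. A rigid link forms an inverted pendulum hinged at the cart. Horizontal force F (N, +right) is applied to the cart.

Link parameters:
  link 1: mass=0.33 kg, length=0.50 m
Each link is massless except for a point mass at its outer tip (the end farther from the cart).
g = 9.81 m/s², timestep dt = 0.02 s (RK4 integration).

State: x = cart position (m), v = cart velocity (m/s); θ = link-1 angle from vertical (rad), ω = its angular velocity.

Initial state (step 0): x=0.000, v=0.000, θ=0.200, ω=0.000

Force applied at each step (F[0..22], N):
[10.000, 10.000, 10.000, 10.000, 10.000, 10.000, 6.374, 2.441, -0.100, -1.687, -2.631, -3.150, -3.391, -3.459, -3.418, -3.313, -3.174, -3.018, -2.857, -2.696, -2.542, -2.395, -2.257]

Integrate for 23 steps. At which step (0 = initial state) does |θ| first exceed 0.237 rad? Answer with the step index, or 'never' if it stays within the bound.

apply F[0]=+10.000 → step 1: x=0.001, v=0.118, θ=0.198, ω=-0.153
apply F[1]=+10.000 → step 2: x=0.005, v=0.235, θ=0.194, ω=-0.307
apply F[2]=+10.000 → step 3: x=0.011, v=0.354, θ=0.186, ω=-0.465
apply F[3]=+10.000 → step 4: x=0.019, v=0.472, θ=0.175, ω=-0.628
apply F[4]=+10.000 → step 5: x=0.029, v=0.592, θ=0.161, ω=-0.797
apply F[5]=+10.000 → step 6: x=0.043, v=0.712, θ=0.143, ω=-0.975
apply F[6]=+6.374 → step 7: x=0.058, v=0.787, θ=0.123, ω=-1.072
apply F[7]=+2.441 → step 8: x=0.074, v=0.814, θ=0.101, ω=-1.081
apply F[8]=-0.100 → step 9: x=0.090, v=0.809, θ=0.080, ω=-1.036
apply F[9]=-1.687 → step 10: x=0.106, v=0.785, θ=0.060, ω=-0.961
apply F[10]=-2.631 → step 11: x=0.121, v=0.749, θ=0.042, ω=-0.871
apply F[11]=-3.150 → step 12: x=0.136, v=0.708, θ=0.025, ω=-0.775
apply F[12]=-3.391 → step 13: x=0.149, v=0.665, θ=0.011, ω=-0.681
apply F[13]=-3.459 → step 14: x=0.162, v=0.621, θ=-0.002, ω=-0.591
apply F[14]=-3.418 → step 15: x=0.174, v=0.578, θ=-0.013, ω=-0.508
apply F[15]=-3.313 → step 16: x=0.185, v=0.536, θ=-0.022, ω=-0.433
apply F[16]=-3.174 → step 17: x=0.196, v=0.497, θ=-0.030, ω=-0.365
apply F[17]=-3.018 → step 18: x=0.205, v=0.461, θ=-0.037, ω=-0.304
apply F[18]=-2.857 → step 19: x=0.214, v=0.426, θ=-0.042, ω=-0.251
apply F[19]=-2.696 → step 20: x=0.222, v=0.394, θ=-0.047, ω=-0.204
apply F[20]=-2.542 → step 21: x=0.230, v=0.364, θ=-0.051, ω=-0.163
apply F[21]=-2.395 → step 22: x=0.237, v=0.335, θ=-0.054, ω=-0.127
apply F[22]=-2.257 → step 23: x=0.243, v=0.309, θ=-0.056, ω=-0.096
max |θ| = 0.200 ≤ 0.237 over all 24 states.

Answer: never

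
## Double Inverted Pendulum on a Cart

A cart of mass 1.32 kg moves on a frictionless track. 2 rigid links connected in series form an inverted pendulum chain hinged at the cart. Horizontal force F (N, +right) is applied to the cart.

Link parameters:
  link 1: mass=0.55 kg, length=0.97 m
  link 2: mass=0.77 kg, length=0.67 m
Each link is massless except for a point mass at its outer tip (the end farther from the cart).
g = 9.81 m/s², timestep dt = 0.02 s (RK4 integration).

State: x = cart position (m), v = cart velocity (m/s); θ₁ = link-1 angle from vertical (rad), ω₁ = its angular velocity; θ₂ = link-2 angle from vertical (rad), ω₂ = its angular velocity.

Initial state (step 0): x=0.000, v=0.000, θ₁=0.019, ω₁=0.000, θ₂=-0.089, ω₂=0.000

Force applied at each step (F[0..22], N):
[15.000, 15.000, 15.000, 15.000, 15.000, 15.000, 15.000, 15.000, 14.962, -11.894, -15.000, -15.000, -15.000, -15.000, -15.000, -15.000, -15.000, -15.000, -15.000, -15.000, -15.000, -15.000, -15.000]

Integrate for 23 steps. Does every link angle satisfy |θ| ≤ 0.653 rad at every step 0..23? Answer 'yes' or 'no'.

Answer: yes

Derivation:
apply F[0]=+15.000 → step 1: x=0.002, v=0.224, θ₁=0.017, ω₁=-0.196, θ₂=-0.090, ω₂=-0.076
apply F[1]=+15.000 → step 2: x=0.009, v=0.448, θ₁=0.011, ω₁=-0.396, θ₂=-0.092, ω₂=-0.149
apply F[2]=+15.000 → step 3: x=0.020, v=0.674, θ₁=0.001, ω₁=-0.600, θ₂=-0.096, ω₂=-0.217
apply F[3]=+15.000 → step 4: x=0.036, v=0.902, θ₁=-0.013, ω₁=-0.812, θ₂=-0.101, ω₂=-0.277
apply F[4]=+15.000 → step 5: x=0.056, v=1.133, θ₁=-0.031, ω₁=-1.035, θ₂=-0.107, ω₂=-0.328
apply F[5]=+15.000 → step 6: x=0.081, v=1.367, θ₁=-0.054, ω₁=-1.269, θ₂=-0.114, ω₂=-0.366
apply F[6]=+15.000 → step 7: x=0.111, v=1.604, θ₁=-0.082, ω₁=-1.516, θ₂=-0.121, ω₂=-0.391
apply F[7]=+15.000 → step 8: x=0.145, v=1.843, θ₁=-0.115, ω₁=-1.776, θ₂=-0.129, ω₂=-0.403
apply F[8]=+14.962 → step 9: x=0.185, v=2.082, θ₁=-0.153, ω₁=-2.047, θ₂=-0.137, ω₂=-0.403
apply F[9]=-11.894 → step 10: x=0.225, v=1.926, θ₁=-0.193, ω₁=-1.930, θ₂=-0.145, ω₂=-0.386
apply F[10]=-15.000 → step 11: x=0.261, v=1.733, θ₁=-0.230, ω₁=-1.793, θ₂=-0.153, ω₂=-0.350
apply F[11]=-15.000 → step 12: x=0.294, v=1.548, θ₁=-0.265, ω₁=-1.681, θ₂=-0.159, ω₂=-0.292
apply F[12]=-15.000 → step 13: x=0.323, v=1.372, θ₁=-0.298, ω₁=-1.593, θ₂=-0.164, ω₂=-0.215
apply F[13]=-15.000 → step 14: x=0.349, v=1.202, θ₁=-0.329, ω₁=-1.528, θ₂=-0.168, ω₂=-0.117
apply F[14]=-15.000 → step 15: x=0.371, v=1.038, θ₁=-0.359, ω₁=-1.484, θ₂=-0.169, ω₂=0.001
apply F[15]=-15.000 → step 16: x=0.391, v=0.879, θ₁=-0.388, ω₁=-1.459, θ₂=-0.167, ω₂=0.138
apply F[16]=-15.000 → step 17: x=0.407, v=0.724, θ₁=-0.417, ω₁=-1.453, θ₂=-0.163, ω₂=0.294
apply F[17]=-15.000 → step 18: x=0.420, v=0.573, θ₁=-0.447, ω₁=-1.463, θ₂=-0.155, ω₂=0.468
apply F[18]=-15.000 → step 19: x=0.430, v=0.423, θ₁=-0.476, ω₁=-1.488, θ₂=-0.144, ω₂=0.660
apply F[19]=-15.000 → step 20: x=0.437, v=0.275, θ₁=-0.506, ω₁=-1.525, θ₂=-0.129, ω₂=0.867
apply F[20]=-15.000 → step 21: x=0.441, v=0.126, θ₁=-0.537, ω₁=-1.571, θ₂=-0.109, ω₂=1.087
apply F[21]=-15.000 → step 22: x=0.442, v=-0.024, θ₁=-0.569, ω₁=-1.624, θ₂=-0.085, ω₂=1.318
apply F[22]=-15.000 → step 23: x=0.440, v=-0.177, θ₁=-0.602, ω₁=-1.680, θ₂=-0.057, ω₂=1.556
Max |angle| over trajectory = 0.602 rad; bound = 0.653 → within bound.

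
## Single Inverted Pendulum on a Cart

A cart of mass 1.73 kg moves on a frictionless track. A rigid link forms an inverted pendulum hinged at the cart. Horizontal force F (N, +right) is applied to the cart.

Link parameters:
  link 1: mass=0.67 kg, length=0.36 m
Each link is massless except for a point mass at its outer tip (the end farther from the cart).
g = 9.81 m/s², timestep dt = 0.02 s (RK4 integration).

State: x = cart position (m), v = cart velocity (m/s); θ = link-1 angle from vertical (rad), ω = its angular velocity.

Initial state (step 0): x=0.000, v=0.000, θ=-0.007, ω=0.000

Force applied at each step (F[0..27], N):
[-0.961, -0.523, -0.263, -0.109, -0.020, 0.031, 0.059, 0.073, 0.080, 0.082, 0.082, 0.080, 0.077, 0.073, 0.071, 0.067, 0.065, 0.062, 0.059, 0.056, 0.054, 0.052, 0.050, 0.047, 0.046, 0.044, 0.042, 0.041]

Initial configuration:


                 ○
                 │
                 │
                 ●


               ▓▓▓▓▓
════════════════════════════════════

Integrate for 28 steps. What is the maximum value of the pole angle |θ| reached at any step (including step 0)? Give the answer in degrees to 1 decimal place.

Answer: 0.4°

Derivation:
apply F[0]=-0.961 → step 1: x=-0.000, v=-0.011, θ=-0.007, ω=0.026
apply F[1]=-0.523 → step 2: x=-0.000, v=-0.016, θ=-0.006, ω=0.038
apply F[2]=-0.263 → step 3: x=-0.001, v=-0.019, θ=-0.005, ω=0.042
apply F[3]=-0.109 → step 4: x=-0.001, v=-0.020, θ=-0.004, ω=0.041
apply F[4]=-0.020 → step 5: x=-0.001, v=-0.020, θ=-0.004, ω=0.039
apply F[5]=+0.031 → step 6: x=-0.002, v=-0.019, θ=-0.003, ω=0.036
apply F[6]=+0.059 → step 7: x=-0.002, v=-0.018, θ=-0.002, ω=0.032
apply F[7]=+0.073 → step 8: x=-0.003, v=-0.017, θ=-0.002, ω=0.028
apply F[8]=+0.080 → step 9: x=-0.003, v=-0.016, θ=-0.001, ω=0.024
apply F[9]=+0.082 → step 10: x=-0.003, v=-0.015, θ=-0.001, ω=0.021
apply F[10]=+0.082 → step 11: x=-0.004, v=-0.014, θ=-0.000, ω=0.018
apply F[11]=+0.080 → step 12: x=-0.004, v=-0.013, θ=0.000, ω=0.015
apply F[12]=+0.077 → step 13: x=-0.004, v=-0.012, θ=0.000, ω=0.013
apply F[13]=+0.073 → step 14: x=-0.004, v=-0.011, θ=0.001, ω=0.011
apply F[14]=+0.071 → step 15: x=-0.005, v=-0.011, θ=0.001, ω=0.009
apply F[15]=+0.067 → step 16: x=-0.005, v=-0.010, θ=0.001, ω=0.007
apply F[16]=+0.065 → step 17: x=-0.005, v=-0.009, θ=0.001, ω=0.006
apply F[17]=+0.062 → step 18: x=-0.005, v=-0.009, θ=0.001, ω=0.005
apply F[18]=+0.059 → step 19: x=-0.005, v=-0.008, θ=0.001, ω=0.004
apply F[19]=+0.056 → step 20: x=-0.005, v=-0.007, θ=0.001, ω=0.003
apply F[20]=+0.054 → step 21: x=-0.006, v=-0.007, θ=0.001, ω=0.002
apply F[21]=+0.052 → step 22: x=-0.006, v=-0.006, θ=0.001, ω=0.002
apply F[22]=+0.050 → step 23: x=-0.006, v=-0.006, θ=0.001, ω=0.001
apply F[23]=+0.047 → step 24: x=-0.006, v=-0.006, θ=0.001, ω=0.001
apply F[24]=+0.046 → step 25: x=-0.006, v=-0.005, θ=0.001, ω=0.000
apply F[25]=+0.044 → step 26: x=-0.006, v=-0.005, θ=0.001, ω=-0.000
apply F[26]=+0.042 → step 27: x=-0.006, v=-0.004, θ=0.001, ω=-0.000
apply F[27]=+0.041 → step 28: x=-0.006, v=-0.004, θ=0.001, ω=-0.001
Max |angle| over trajectory = 0.007 rad = 0.4°.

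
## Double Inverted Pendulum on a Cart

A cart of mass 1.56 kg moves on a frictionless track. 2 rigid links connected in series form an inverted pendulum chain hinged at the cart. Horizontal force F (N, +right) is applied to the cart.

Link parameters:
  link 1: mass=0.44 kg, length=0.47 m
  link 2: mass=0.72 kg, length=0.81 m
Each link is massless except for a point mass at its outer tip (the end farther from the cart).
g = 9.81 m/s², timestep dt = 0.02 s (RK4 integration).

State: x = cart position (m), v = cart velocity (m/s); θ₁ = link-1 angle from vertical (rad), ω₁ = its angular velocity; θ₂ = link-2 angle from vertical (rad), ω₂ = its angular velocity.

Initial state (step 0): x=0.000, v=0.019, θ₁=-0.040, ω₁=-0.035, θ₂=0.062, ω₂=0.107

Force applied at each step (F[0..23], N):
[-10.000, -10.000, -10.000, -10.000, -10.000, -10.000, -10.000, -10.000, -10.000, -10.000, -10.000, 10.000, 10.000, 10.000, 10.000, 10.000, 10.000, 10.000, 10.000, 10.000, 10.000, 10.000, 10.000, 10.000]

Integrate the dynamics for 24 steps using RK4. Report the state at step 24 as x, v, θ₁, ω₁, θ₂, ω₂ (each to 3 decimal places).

apply F[0]=-10.000 → step 1: x=-0.001, v=-0.103, θ₁=-0.039, ω₁=0.138, θ₂=0.065, ω₂=0.173
apply F[1]=-10.000 → step 2: x=-0.004, v=-0.226, θ₁=-0.034, ω₁=0.314, θ₂=0.069, ω₂=0.239
apply F[2]=-10.000 → step 3: x=-0.010, v=-0.350, θ₁=-0.026, ω₁=0.496, θ₂=0.074, ω₂=0.304
apply F[3]=-10.000 → step 4: x=-0.018, v=-0.475, θ₁=-0.015, ω₁=0.688, θ₂=0.081, ω₂=0.365
apply F[4]=-10.000 → step 5: x=-0.029, v=-0.602, θ₁=0.001, ω₁=0.897, θ₂=0.089, ω₂=0.421
apply F[5]=-10.000 → step 6: x=-0.042, v=-0.732, θ₁=0.021, ω₁=1.126, θ₂=0.098, ω₂=0.469
apply F[6]=-10.000 → step 7: x=-0.058, v=-0.865, θ₁=0.046, ω₁=1.381, θ₂=0.108, ω₂=0.508
apply F[7]=-10.000 → step 8: x=-0.077, v=-1.000, θ₁=0.077, ω₁=1.665, θ₂=0.118, ω₂=0.536
apply F[8]=-10.000 → step 9: x=-0.098, v=-1.139, θ₁=0.113, ω₁=1.983, θ₂=0.129, ω₂=0.550
apply F[9]=-10.000 → step 10: x=-0.122, v=-1.280, θ₁=0.156, ω₁=2.336, θ₂=0.140, ω₂=0.550
apply F[10]=-10.000 → step 11: x=-0.149, v=-1.422, θ₁=0.207, ω₁=2.721, θ₂=0.151, ω₂=0.538
apply F[11]=+10.000 → step 12: x=-0.177, v=-1.318, θ₁=0.260, ω₁=2.642, θ₂=0.161, ω₂=0.502
apply F[12]=+10.000 → step 13: x=-0.202, v=-1.221, θ₁=0.313, ω₁=2.620, θ₂=0.171, ω₂=0.445
apply F[13]=+10.000 → step 14: x=-0.226, v=-1.128, θ₁=0.366, ω₁=2.652, θ₂=0.179, ω₂=0.369
apply F[14]=+10.000 → step 15: x=-0.247, v=-1.038, θ₁=0.419, ω₁=2.733, θ₂=0.185, ω₂=0.276
apply F[15]=+10.000 → step 16: x=-0.267, v=-0.951, θ₁=0.475, ω₁=2.855, θ₂=0.190, ω₂=0.170
apply F[16]=+10.000 → step 17: x=-0.285, v=-0.864, θ₁=0.534, ω₁=3.012, θ₂=0.192, ω₂=0.055
apply F[17]=+10.000 → step 18: x=-0.302, v=-0.776, θ₁=0.596, ω₁=3.195, θ₂=0.192, ω₂=-0.064
apply F[18]=+10.000 → step 19: x=-0.316, v=-0.685, θ₁=0.662, ω₁=3.397, θ₂=0.190, ω₂=-0.181
apply F[19]=+10.000 → step 20: x=-0.329, v=-0.589, θ₁=0.732, ω₁=3.611, θ₂=0.185, ω₂=-0.290
apply F[20]=+10.000 → step 21: x=-0.340, v=-0.489, θ₁=0.806, ω₁=3.831, θ₂=0.178, ω₂=-0.386
apply F[21]=+10.000 → step 22: x=-0.349, v=-0.382, θ₁=0.885, ω₁=4.055, θ₂=0.170, ω₂=-0.463
apply F[22]=+10.000 → step 23: x=-0.355, v=-0.268, θ₁=0.968, ω₁=4.282, θ₂=0.160, ω₂=-0.518
apply F[23]=+10.000 → step 24: x=-0.359, v=-0.147, θ₁=1.056, ω₁=4.516, θ₂=0.149, ω₂=-0.547

Answer: x=-0.359, v=-0.147, θ₁=1.056, ω₁=4.516, θ₂=0.149, ω₂=-0.547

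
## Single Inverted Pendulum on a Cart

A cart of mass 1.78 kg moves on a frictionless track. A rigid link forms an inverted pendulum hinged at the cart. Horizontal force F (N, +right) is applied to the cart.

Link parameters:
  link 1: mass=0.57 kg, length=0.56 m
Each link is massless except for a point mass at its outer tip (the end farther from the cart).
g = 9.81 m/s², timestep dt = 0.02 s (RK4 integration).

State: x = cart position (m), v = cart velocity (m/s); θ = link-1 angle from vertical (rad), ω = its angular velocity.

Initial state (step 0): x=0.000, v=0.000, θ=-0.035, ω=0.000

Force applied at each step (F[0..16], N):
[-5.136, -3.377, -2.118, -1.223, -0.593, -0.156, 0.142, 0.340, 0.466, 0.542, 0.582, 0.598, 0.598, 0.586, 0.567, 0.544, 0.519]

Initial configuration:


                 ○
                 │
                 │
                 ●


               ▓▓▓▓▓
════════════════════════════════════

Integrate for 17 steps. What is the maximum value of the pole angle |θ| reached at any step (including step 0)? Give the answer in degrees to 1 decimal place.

apply F[0]=-5.136 → step 1: x=-0.001, v=-0.056, θ=-0.034, ω=0.087
apply F[1]=-3.377 → step 2: x=-0.002, v=-0.091, θ=-0.032, ω=0.139
apply F[2]=-2.118 → step 3: x=-0.004, v=-0.113, θ=-0.029, ω=0.168
apply F[3]=-1.223 → step 4: x=-0.006, v=-0.125, θ=-0.025, ω=0.180
apply F[4]=-0.593 → step 5: x=-0.009, v=-0.130, θ=-0.022, ω=0.181
apply F[5]=-0.156 → step 6: x=-0.012, v=-0.131, θ=-0.018, ω=0.175
apply F[6]=+0.142 → step 7: x=-0.014, v=-0.128, θ=-0.015, ω=0.164
apply F[7]=+0.340 → step 8: x=-0.017, v=-0.124, θ=-0.012, ω=0.151
apply F[8]=+0.466 → step 9: x=-0.019, v=-0.118, θ=-0.009, ω=0.137
apply F[9]=+0.542 → step 10: x=-0.021, v=-0.111, θ=-0.006, ω=0.123
apply F[10]=+0.582 → step 11: x=-0.024, v=-0.104, θ=-0.004, ω=0.109
apply F[11]=+0.598 → step 12: x=-0.026, v=-0.098, θ=-0.002, ω=0.096
apply F[12]=+0.598 → step 13: x=-0.028, v=-0.091, θ=-0.000, ω=0.083
apply F[13]=+0.586 → step 14: x=-0.029, v=-0.084, θ=0.002, ω=0.072
apply F[14]=+0.567 → step 15: x=-0.031, v=-0.078, θ=0.003, ω=0.061
apply F[15]=+0.544 → step 16: x=-0.032, v=-0.072, θ=0.004, ω=0.052
apply F[16]=+0.519 → step 17: x=-0.034, v=-0.067, θ=0.005, ω=0.044
Max |angle| over trajectory = 0.035 rad = 2.0°.

Answer: 2.0°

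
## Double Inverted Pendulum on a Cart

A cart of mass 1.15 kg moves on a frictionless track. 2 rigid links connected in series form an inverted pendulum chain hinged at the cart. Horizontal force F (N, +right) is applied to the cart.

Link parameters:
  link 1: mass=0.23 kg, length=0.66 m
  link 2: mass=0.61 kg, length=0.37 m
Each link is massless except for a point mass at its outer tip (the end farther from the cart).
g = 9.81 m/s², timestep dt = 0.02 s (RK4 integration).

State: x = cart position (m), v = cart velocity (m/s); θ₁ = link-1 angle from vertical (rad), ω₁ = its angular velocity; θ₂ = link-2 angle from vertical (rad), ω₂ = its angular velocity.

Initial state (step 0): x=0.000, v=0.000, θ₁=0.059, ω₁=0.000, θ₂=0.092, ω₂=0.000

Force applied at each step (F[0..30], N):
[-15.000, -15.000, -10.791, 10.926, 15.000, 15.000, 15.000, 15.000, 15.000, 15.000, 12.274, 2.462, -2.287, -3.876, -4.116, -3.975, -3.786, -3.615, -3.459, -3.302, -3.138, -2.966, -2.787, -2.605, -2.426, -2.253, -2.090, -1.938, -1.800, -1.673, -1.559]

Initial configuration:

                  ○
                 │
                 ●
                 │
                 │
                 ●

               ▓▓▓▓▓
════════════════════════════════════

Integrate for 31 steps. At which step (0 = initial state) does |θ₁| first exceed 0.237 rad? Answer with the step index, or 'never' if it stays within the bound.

Answer: never

Derivation:
apply F[0]=-15.000 → step 1: x=-0.003, v=-0.269, θ₁=0.063, ω₁=0.402, θ₂=0.093, ω₂=0.056
apply F[1]=-15.000 → step 2: x=-0.011, v=-0.538, θ₁=0.075, ω₁=0.812, θ₂=0.094, ω₂=0.099
apply F[2]=-10.791 → step 3: x=-0.023, v=-0.736, θ₁=0.094, ω₁=1.128, θ₂=0.096, ω₂=0.117
apply F[3]=+10.926 → step 4: x=-0.036, v=-0.561, θ₁=0.115, ω₁=0.902, θ₂=0.099, ω₂=0.102
apply F[4]=+15.000 → step 5: x=-0.045, v=-0.320, θ₁=0.130, ω₁=0.596, θ₂=0.100, ω₂=0.052
apply F[5]=+15.000 → step 6: x=-0.049, v=-0.081, θ₁=0.139, ω₁=0.307, θ₂=0.101, ω₂=-0.023
apply F[6]=+15.000 → step 7: x=-0.049, v=0.157, θ₁=0.142, ω₁=0.030, θ₂=0.099, ω₂=-0.115
apply F[7]=+15.000 → step 8: x=-0.043, v=0.394, θ₁=0.140, ω₁=-0.245, θ₂=0.096, ω₂=-0.212
apply F[8]=+15.000 → step 9: x=-0.033, v=0.633, θ₁=0.132, ω₁=-0.524, θ₂=0.091, ω₂=-0.307
apply F[9]=+15.000 → step 10: x=-0.018, v=0.874, θ₁=0.119, ω₁=-0.815, θ₂=0.084, ω₂=-0.390
apply F[10]=+12.274 → step 11: x=0.002, v=1.071, θ₁=0.100, ω₁=-1.055, θ₂=0.075, ω₂=-0.452
apply F[11]=+2.462 → step 12: x=0.024, v=1.102, θ₁=0.079, ω₁=-1.061, θ₂=0.066, ω₂=-0.486
apply F[12]=-2.287 → step 13: x=0.045, v=1.053, θ₁=0.059, ω₁=-0.961, θ₂=0.056, ω₂=-0.500
apply F[13]=-3.876 → step 14: x=0.065, v=0.979, θ₁=0.041, ω₁=-0.835, θ₂=0.046, ω₂=-0.497
apply F[14]=-4.116 → step 15: x=0.084, v=0.903, θ₁=0.025, ω₁=-0.716, θ₂=0.036, ω₂=-0.483
apply F[15]=-3.975 → step 16: x=0.102, v=0.832, θ₁=0.012, ω₁=-0.612, θ₂=0.027, ω₂=-0.459
apply F[16]=-3.786 → step 17: x=0.118, v=0.765, θ₁=0.001, ω₁=-0.521, θ₂=0.018, ω₂=-0.430
apply F[17]=-3.615 → step 18: x=0.132, v=0.703, θ₁=-0.009, ω₁=-0.441, θ₂=0.010, ω₂=-0.396
apply F[18]=-3.459 → step 19: x=0.146, v=0.644, θ₁=-0.017, ω₁=-0.371, θ₂=0.002, ω₂=-0.361
apply F[19]=-3.302 → step 20: x=0.158, v=0.590, θ₁=-0.024, ω₁=-0.309, θ₂=-0.005, ω₂=-0.324
apply F[20]=-3.138 → step 21: x=0.169, v=0.539, θ₁=-0.029, ω₁=-0.255, θ₂=-0.011, ω₂=-0.289
apply F[21]=-2.966 → step 22: x=0.180, v=0.492, θ₁=-0.034, ω₁=-0.207, θ₂=-0.016, ω₂=-0.254
apply F[22]=-2.787 → step 23: x=0.189, v=0.449, θ₁=-0.038, ω₁=-0.166, θ₂=-0.021, ω₂=-0.221
apply F[23]=-2.605 → step 24: x=0.198, v=0.409, θ₁=-0.041, ω₁=-0.130, θ₂=-0.025, ω₂=-0.190
apply F[24]=-2.426 → step 25: x=0.205, v=0.373, θ₁=-0.043, ω₁=-0.099, θ₂=-0.029, ω₂=-0.162
apply F[25]=-2.253 → step 26: x=0.213, v=0.340, θ₁=-0.045, ω₁=-0.073, θ₂=-0.032, ω₂=-0.136
apply F[26]=-2.090 → step 27: x=0.219, v=0.310, θ₁=-0.046, ω₁=-0.051, θ₂=-0.034, ω₂=-0.112
apply F[27]=-1.938 → step 28: x=0.225, v=0.283, θ₁=-0.047, ω₁=-0.032, θ₂=-0.036, ω₂=-0.091
apply F[28]=-1.800 → step 29: x=0.230, v=0.259, θ₁=-0.047, ω₁=-0.017, θ₂=-0.038, ω₂=-0.072
apply F[29]=-1.673 → step 30: x=0.235, v=0.236, θ₁=-0.047, ω₁=-0.004, θ₂=-0.039, ω₂=-0.055
apply F[30]=-1.559 → step 31: x=0.240, v=0.216, θ₁=-0.047, ω₁=0.007, θ₂=-0.040, ω₂=-0.040
max |θ₁| = 0.142 ≤ 0.237 over all 32 states.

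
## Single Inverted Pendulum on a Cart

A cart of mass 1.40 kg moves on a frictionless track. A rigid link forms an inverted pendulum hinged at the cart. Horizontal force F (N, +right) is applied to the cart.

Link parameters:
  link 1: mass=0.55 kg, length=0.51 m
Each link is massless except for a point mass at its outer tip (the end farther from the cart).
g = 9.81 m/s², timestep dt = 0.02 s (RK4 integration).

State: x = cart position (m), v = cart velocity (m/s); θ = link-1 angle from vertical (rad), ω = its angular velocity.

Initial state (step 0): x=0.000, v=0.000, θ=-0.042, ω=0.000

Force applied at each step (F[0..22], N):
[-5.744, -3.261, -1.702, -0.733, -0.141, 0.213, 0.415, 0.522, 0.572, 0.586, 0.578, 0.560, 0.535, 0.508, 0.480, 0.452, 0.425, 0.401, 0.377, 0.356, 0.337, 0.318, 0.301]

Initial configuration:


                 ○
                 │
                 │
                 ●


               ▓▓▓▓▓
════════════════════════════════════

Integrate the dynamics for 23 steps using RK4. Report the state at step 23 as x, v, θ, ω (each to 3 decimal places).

apply F[0]=-5.744 → step 1: x=-0.001, v=-0.079, θ=-0.041, ω=0.138
apply F[1]=-3.261 → step 2: x=-0.003, v=-0.122, θ=-0.037, ω=0.209
apply F[2]=-1.702 → step 3: x=-0.005, v=-0.144, θ=-0.033, ω=0.238
apply F[3]=-0.733 → step 4: x=-0.008, v=-0.152, θ=-0.028, ω=0.242
apply F[4]=-0.141 → step 5: x=-0.011, v=-0.152, θ=-0.023, ω=0.232
apply F[5]=+0.213 → step 6: x=-0.014, v=-0.148, θ=-0.019, ω=0.215
apply F[6]=+0.415 → step 7: x=-0.017, v=-0.140, θ=-0.015, ω=0.195
apply F[7]=+0.522 → step 8: x=-0.020, v=-0.132, θ=-0.011, ω=0.173
apply F[8]=+0.572 → step 9: x=-0.023, v=-0.123, θ=-0.008, ω=0.152
apply F[9]=+0.586 → step 10: x=-0.025, v=-0.114, θ=-0.005, ω=0.132
apply F[10]=+0.578 → step 11: x=-0.027, v=-0.106, θ=-0.002, ω=0.114
apply F[11]=+0.560 → step 12: x=-0.029, v=-0.098, θ=-0.000, ω=0.098
apply F[12]=+0.535 → step 13: x=-0.031, v=-0.090, θ=0.002, ω=0.083
apply F[13]=+0.508 → step 14: x=-0.033, v=-0.083, θ=0.003, ω=0.070
apply F[14]=+0.480 → step 15: x=-0.034, v=-0.076, θ=0.004, ω=0.059
apply F[15]=+0.452 → step 16: x=-0.036, v=-0.070, θ=0.005, ω=0.049
apply F[16]=+0.425 → step 17: x=-0.037, v=-0.065, θ=0.006, ω=0.040
apply F[17]=+0.401 → step 18: x=-0.038, v=-0.059, θ=0.007, ω=0.033
apply F[18]=+0.377 → step 19: x=-0.040, v=-0.055, θ=0.008, ω=0.026
apply F[19]=+0.356 → step 20: x=-0.041, v=-0.050, θ=0.008, ω=0.020
apply F[20]=+0.337 → step 21: x=-0.042, v=-0.046, θ=0.009, ω=0.015
apply F[21]=+0.318 → step 22: x=-0.042, v=-0.042, θ=0.009, ω=0.011
apply F[22]=+0.301 → step 23: x=-0.043, v=-0.038, θ=0.009, ω=0.007

Answer: x=-0.043, v=-0.038, θ=0.009, ω=0.007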